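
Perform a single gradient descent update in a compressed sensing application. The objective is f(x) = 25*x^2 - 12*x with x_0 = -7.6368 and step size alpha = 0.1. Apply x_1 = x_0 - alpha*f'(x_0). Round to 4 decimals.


We compute the gradient at x_0 and apply the update.
f'(x) = 50*x - 12
f'(-7.6368) = 50*-7.6368 - 12 = -393.84
x_1 = -7.6368 - 0.1*-393.84 = 31.7472


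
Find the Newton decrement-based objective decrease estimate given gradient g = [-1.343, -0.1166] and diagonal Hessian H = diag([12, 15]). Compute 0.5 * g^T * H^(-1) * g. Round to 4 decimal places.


Step 1: H is diagonal, so H^(-1) * g = [-0.1119, -0.0078].
Step 2: g^T H^(-1) g = sum_i g_i^2 / H_ii
  = (-1.343)^2/12 + (-0.1166)^2/15
  = 0.1503 + 0.0009 = 0.1512
Step 3: Objective decrease = 0.5 * g^T H^(-1) g = 0.0756


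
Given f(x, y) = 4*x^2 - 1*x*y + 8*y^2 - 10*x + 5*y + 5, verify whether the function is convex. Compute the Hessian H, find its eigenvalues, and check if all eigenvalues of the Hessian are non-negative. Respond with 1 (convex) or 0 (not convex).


The Hessian of f(x,y) = 4*x^2 - 1*x*y + 8*y^2 - 10*x + 5*y + 5 is:
H = [[8, -1], [-1, 16]]
Trace = 8 + 16 = 24
Determinant = 8*16 - (-1)^2 = 127
Discriminant = (24)^2 - 4*127 = 68.0
Eigenvalues: lambda_1 = 7.8769, lambda_2 = 16.1231
The function is convex.

1


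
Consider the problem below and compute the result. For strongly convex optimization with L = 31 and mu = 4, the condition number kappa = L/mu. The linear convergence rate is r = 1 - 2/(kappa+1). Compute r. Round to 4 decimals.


Step 1: Compute the condition number.
kappa = L/mu = 31/4 = 7.75
Step 2: Compute the convergence rate.
r = 1 - 2/(kappa + 1) = 1 - 2*mu/(L + mu) = (L - mu)/(L + mu) = 27/35 = 0.7714


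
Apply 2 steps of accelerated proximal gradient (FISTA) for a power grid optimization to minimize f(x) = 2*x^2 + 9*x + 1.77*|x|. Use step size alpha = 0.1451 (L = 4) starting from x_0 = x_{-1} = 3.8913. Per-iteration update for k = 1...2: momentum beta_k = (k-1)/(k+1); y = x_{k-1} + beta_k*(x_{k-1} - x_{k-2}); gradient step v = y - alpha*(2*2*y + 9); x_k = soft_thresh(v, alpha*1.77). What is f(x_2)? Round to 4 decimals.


FISTA on f(x) = 2*x^2 + 9*x + 1.77*|x|
L = 4, alpha = 0.1451
Iteration 1: beta = 0.0, y = 3.8913 + 0.0*(3.8913 - 3.8913) = 3.8913
  grad(y) = 24.5652, v = y - alpha*grad = 0.3269
  prox(v) = soft_thresh(0.3269, 0.2568) = 0.0701
Iteration 2: beta = 0.3333, y = 0.0701 + 0.3333*(0.0701 - 3.8913) = -1.2037
  grad(y) = 4.1853, v = y - alpha*grad = -1.811
  prox(v) = soft_thresh(-1.811, 0.2568) = -1.5541
f(x_2) = 2*(-1.5541)^2 + 9*(-1.5541) + 1.77*|-1.5541| = -6.4057


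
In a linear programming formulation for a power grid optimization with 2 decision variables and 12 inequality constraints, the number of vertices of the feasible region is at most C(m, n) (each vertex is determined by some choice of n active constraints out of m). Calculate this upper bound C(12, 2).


Each vertex corresponds to some choice of n active constraints out of m, so the number of vertices is at most C(m, n) = m! / (n!(m-n)!).
m = 12, n = 2
Numerator: 12 * 11
Denominator: 2! = 2
C(12, 2) = 66


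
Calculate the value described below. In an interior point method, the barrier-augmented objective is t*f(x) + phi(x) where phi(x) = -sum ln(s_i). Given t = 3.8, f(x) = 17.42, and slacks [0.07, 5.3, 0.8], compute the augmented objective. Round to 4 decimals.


Step 1: Compute log-barrier.
ln values: [-2.6593, 1.6677, -0.2231]
phi = -(-2.6593 + 1.6677 - 0.2231) = 1.2147
Step 2: Compute augmented objective.
t*f(x) = 3.8*17.42 = 66.196
Total = 66.196 + 1.2147 = 67.4107


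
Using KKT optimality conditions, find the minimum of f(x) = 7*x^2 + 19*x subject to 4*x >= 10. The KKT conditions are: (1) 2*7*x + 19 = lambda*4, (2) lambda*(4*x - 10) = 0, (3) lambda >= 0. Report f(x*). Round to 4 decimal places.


Step 1: Try lambda = 0 (constraint inactive).
x_unc = -19/(2*7) = -1.3571
Check: 4*-1.3571 = -5.4284 < 10 -- violated!
Step 2: Constraint must be active: 4*x = 10
x* = 10/4 = 2.5
lambda = (2*7*2.5 + 19)/4 = 13.5
Step 3: Compute optimal value.
f(x*) = 7*2.5^2 + 19*2.5 = 91.25


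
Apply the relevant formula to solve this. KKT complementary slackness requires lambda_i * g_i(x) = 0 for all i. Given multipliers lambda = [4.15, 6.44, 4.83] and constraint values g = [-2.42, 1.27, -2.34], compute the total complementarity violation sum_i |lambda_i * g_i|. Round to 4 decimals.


KKT complementary slackness check:
lambda_1 * g_1 = 4.15 * -2.42 = -10.043
lambda_2 * g_2 = 6.44 * 1.27 = 8.1788
lambda_3 * g_3 = 4.83 * -2.34 = -11.3022
Total violation = 10.043 + 8.1788 + 11.3022 = 29.524


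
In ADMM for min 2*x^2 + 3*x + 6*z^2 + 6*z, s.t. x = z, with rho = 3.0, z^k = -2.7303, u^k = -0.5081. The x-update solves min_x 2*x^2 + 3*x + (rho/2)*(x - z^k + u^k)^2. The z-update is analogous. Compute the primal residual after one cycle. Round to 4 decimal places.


ADMM iteration with rho = 3.0, z^k = -2.7303, u^k = -0.5081
Step 1: x-update.
Minimize 2*x^2 + 3*x + (3.0/2)*(x + 2.7303 - 0.5081)^2
FOC: (2*2 + 3.0)*x = -3 + 3.0*(-2.7303 + 0.5081)
x^{k+1} = -1.3809
Step 2: z-update.
Minimize 6*z^2 + 6*z + (3.0/2)*(-1.3809 - z - 0.5081)^2
FOC: (2*6 + 3.0)*z = -6 + 3.0*(-1.3809 - 0.5081)
z^{k+1} = -0.7778
Step 3: u-update.
u^{k+1} = -0.5081 - 1.3809 + 0.7778 = -1.1112
Step 4: Primal residual = |-1.3809 + 0.7778| = 0.6031


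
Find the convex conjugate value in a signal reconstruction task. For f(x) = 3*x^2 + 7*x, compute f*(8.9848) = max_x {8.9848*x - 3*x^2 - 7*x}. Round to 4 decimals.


f*(y) = sup_x {y*x - a*x^2 - b*x} = sup_x {(y-b)*x - a*x^2}
FOC: (y - b) - 2a*x = 0 => x* = (y - b)/(2a)
x* = (8.9848 - 7)/(2*3) = 0.3308
f*(8.9848) = (y-b)^2/(4a) = (8.9848 - 7)^2/(4*3)
= 3.9394/12 = 0.3283


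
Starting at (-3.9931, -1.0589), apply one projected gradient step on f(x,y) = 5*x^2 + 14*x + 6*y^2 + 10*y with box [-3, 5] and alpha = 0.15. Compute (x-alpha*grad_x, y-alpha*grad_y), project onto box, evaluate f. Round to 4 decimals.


Step 1: Compute gradient at (-3.9931, -1.0589).
grad_x = 2*5*-3.9931 + 14 = -25.931
grad_y = 2*6*-1.0589 + 10 = -2.7068
Step 2: Gradient step.
x_raw = -3.9931 - 0.15*-25.931 = -0.1035
y_raw = -1.0589 - 0.15*-2.7068 = -0.6529
Step 3: Project onto [-3, 5].
x_proj = clip(-0.1035) = -0.1035
y_proj = clip(-0.6529) = -0.6529
Step 4: Evaluate f.
f(-0.1035, -0.6529) = -5.3661


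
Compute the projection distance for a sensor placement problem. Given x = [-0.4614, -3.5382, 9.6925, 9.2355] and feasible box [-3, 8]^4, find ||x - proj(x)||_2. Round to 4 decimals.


Project each component onto [-3, 8].
clip(-0.4614) = -0.4614, clip(-3.5382) = -3.0, clip(9.6925) = 8.0, clip(9.2355) = 8.0
Projection = [-0.4614, -3.0, 8.0, 8.0]
Squared diffs: [0.0, 0.2897, 2.8646, 1.5265]
Distance = sqrt(4.6808) = 2.1635


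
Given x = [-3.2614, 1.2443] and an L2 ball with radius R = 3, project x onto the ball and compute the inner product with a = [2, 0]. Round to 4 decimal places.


Step 1: Compute ||x|| (intermediates to 6 decimals).
||x|| = sqrt((-3.2614)^2 + 1.2443^2) = 3.490704
Step 2: Project.
Since ||x|| > R, scale = R/||x|| = 3/3.490704 = 0.859425, proj(x) = scale * x
proj(x) = [-2.802929, 1.069383]
Step 3: Dot product.
a^T * proj(x) = 2*(-2.802929) + 0*1.069383 = -5.6059


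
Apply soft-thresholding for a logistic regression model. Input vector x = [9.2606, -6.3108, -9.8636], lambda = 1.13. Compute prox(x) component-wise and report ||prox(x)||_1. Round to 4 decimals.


Soft-thresholding with lambda = 1.13:
prox(9.2606) = sign(9.2606)*max(|9.2606| - 1.13, 0) = 8.1306
prox(-6.3108) = sign(-6.3108)*max(|-6.3108| - 1.13, 0) = -5.1808
prox(-9.8636) = sign(-9.8636)*max(|-9.8636| - 1.13, 0) = -8.7336
prox(x) = [8.1306, -5.1808, -8.7336]
||prox(x)||_1 = 8.1306 + 5.1808 + 8.7336 = 22.045


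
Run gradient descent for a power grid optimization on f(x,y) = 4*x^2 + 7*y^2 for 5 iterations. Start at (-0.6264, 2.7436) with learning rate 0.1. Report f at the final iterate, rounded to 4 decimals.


Gradient descent on f(x,y) = 4*x^2 + 7*y^2.
Starting point: (-0.6264, 2.7436), alpha = 0.1
Step 1: grad_x = 2*4*-0.6264 = -5.0112, grad_y = 2*7*2.7436 = 38.4104
  x_1 = -0.6264 - 0.1*-5.0112 = -0.1253
  y_1 = 2.7436 - 0.1*38.4104 = -1.0974
Step 2: grad_x = 2*4*-0.1253 = -1.0022, grad_y = 2*7*-1.0974 = -15.3642
  x_2 = -0.1253 - 0.1*-1.0022 = -0.0251
  y_2 = -1.0974 - 0.1*-15.3642 = 0.439
Step 3: grad_x = 2*4*-0.0251 = -0.2004, grad_y = 2*7*0.439 = 6.1457
  x_3 = -0.0251 - 0.1*-0.2004 = -0.005
  y_3 = 0.439 - 0.1*6.1457 = -0.1756
Step 4: grad_x = 2*4*-0.005 = -0.0401, grad_y = 2*7*-0.1756 = -2.4583
  x_4 = -0.005 - 0.1*-0.0401 = -0.001
  y_4 = -0.1756 - 0.1*-2.4583 = 0.0702
Step 5: grad_x = 2*4*-0.001 = -0.008, grad_y = 2*7*0.0702 = 0.9833
  x_5 = -0.001 - 0.1*-0.008 = -0.0002
  y_5 = 0.0702 - 0.1*0.9833 = -0.0281
f(-0.0002, -0.0281) = 4*(-0.0002)^2 + 7*(-0.0281)^2 = 0.0055


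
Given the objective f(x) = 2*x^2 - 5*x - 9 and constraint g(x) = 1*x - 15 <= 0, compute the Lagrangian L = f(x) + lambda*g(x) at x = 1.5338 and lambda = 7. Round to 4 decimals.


Step 1: Evaluate f(x).
f(1.5338) = 2*1.5338^2 - 5*1.5338 - 9 = -11.9639
Step 2: Evaluate g(x).
g(1.5338) = 1*1.5338 - 15 = -13.4662
Step 3: Compute Lagrangian.
L = -11.9639 + 7*-13.4662 = -106.2273


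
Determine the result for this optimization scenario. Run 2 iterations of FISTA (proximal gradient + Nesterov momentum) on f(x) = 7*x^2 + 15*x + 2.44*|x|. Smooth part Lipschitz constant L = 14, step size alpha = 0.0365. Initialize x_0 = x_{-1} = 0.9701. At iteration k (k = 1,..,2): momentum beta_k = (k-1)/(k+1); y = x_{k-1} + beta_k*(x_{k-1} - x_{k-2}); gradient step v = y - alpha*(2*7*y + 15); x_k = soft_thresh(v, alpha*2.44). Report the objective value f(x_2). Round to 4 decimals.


FISTA on f(x) = 7*x^2 + 15*x + 2.44*|x|
L = 14, alpha = 0.0365
Iteration 1: beta = 0.0, y = 0.9701 + 0.0*(0.9701 - 0.9701) = 0.9701
  grad(y) = 28.5814, v = y - alpha*grad = -0.0731
  prox(v) = soft_thresh(-0.0731, 0.0891) = 0.0
Iteration 2: beta = 0.3333, y = 0.0 + 0.3333*(0.0 - 0.9701) = -0.3234
  grad(y) = 10.4729, v = y - alpha*grad = -0.7056
  prox(v) = soft_thresh(-0.7056, 0.0891) = -0.6166
f(x_2) = 7*(-0.6166)^2 + 15*(-0.6166) + 2.44*|-0.6166| = -5.083


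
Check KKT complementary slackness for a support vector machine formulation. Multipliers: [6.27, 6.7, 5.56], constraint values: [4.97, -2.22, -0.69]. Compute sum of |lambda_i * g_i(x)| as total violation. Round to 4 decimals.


KKT complementary slackness check:
lambda_1 * g_1 = 6.27 * 4.97 = 31.1619
lambda_2 * g_2 = 6.7 * -2.22 = -14.874
lambda_3 * g_3 = 5.56 * -0.69 = -3.8364
Total violation = 31.1619 + 14.874 + 3.8364 = 49.8723


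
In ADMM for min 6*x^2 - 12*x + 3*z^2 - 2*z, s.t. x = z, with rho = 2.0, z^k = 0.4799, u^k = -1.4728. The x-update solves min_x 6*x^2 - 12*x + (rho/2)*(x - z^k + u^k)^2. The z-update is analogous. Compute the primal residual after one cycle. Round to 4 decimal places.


ADMM iteration with rho = 2.0, z^k = 0.4799, u^k = -1.4728
Step 1: x-update.
Minimize 6*x^2 - 12*x + (2.0/2)*(x - 0.4799 - 1.4728)^2
FOC: (2*6 + 2.0)*x = 12 + 2.0*(0.4799 + 1.4728)
x^{k+1} = 1.1361
Step 2: z-update.
Minimize 3*z^2 - 2*z + (2.0/2)*(1.1361 - z - 1.4728)^2
FOC: (2*3 + 2.0)*z = 2 + 2.0*(1.1361 - 1.4728)
z^{k+1} = 0.1658
Step 3: u-update.
u^{k+1} = -1.4728 + 1.1361 - 0.1658 = -0.5025
Step 4: Primal residual = |1.1361 - 0.1658| = 0.9703


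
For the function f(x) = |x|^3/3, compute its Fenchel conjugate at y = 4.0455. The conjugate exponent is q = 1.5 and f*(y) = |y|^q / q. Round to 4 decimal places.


The conjugate exponent q satisfies 1/p + 1/q = 1.
p = 3, so q = 3/(3 - 1) = 1.5
|y|^q = 4.0455^1.5 = 8.1369
f*(4.0455) = 8.1369 / 1.5 = 5.4246


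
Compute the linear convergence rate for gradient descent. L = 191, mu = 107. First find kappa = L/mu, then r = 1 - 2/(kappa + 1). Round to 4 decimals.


Step 1: Compute the condition number.
kappa = L/mu = 191/107 = 1.785
Step 2: Compute the convergence rate.
r = 1 - 2/(kappa + 1) = 1 - 2*mu/(L + mu) = (L - mu)/(L + mu) = 84/298 = 0.2819


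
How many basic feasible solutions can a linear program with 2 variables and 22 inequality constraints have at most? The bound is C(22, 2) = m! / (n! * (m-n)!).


Each vertex corresponds to some choice of n active constraints out of m, so the number of vertices is at most C(m, n) = m! / (n!(m-n)!).
m = 22, n = 2
Numerator: 22 * 21
Denominator: 2! = 2
C(22, 2) = 231


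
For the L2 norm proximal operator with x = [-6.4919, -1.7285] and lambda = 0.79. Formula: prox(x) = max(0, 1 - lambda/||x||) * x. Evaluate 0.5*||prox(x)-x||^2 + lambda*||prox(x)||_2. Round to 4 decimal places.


Step 1: Compute ||x||.
||x|| = 6.7181
Step 2: Compute scaling factor.
scale = max(0, 1 - 0.79/6.7181) = 0.8824
Step 3: prox(x) = [-5.7285, -1.5252]
||prox(x)|| = 5.9281
Step 4: Proximal objective.
0.5*||prox-x||^2 = 0.3121
lambda*||prox|| = 4.6832
Total = 4.9952


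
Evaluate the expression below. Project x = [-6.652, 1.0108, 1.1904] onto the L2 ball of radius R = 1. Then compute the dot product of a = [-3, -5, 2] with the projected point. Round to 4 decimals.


Step 1: Compute ||x|| (intermediates to 6 decimals).
||x|| = sqrt((-6.652)^2 + 1.0108^2 + 1.1904^2) = 6.832852
Step 2: Project.
Since ||x|| > R, scale = R/||x|| = 1/6.832852 = 0.146352, proj(x) = scale * x
proj(x) = [-0.973534, 0.147933, 0.174217]
Step 3: Dot product.
a^T * proj(x) = -3*(-0.973534) - 5*0.147933 + 2*0.174217 = 2.5294


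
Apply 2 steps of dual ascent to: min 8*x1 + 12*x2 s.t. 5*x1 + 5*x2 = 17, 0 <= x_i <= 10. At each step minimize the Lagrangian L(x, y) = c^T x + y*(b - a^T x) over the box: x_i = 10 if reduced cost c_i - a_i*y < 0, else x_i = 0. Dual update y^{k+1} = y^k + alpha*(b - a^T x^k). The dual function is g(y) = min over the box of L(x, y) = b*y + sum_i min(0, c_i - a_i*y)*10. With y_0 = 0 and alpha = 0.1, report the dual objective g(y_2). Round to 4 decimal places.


Dual ascent for LP: min 8*x1 + 12*x2, 5*x1 + 5*x2 = 17, 0 <= x_i <= 10
Step 1: y^k = 0.0, reduced costs: (8.0, 12.0)
  x^k = (0.0, 0.0), subgradient = b - a^T x = 17.0
  y^{k+1} = 0.0 + 0.1*17.0 = 1.7
Step 2: y^k = 1.7, reduced costs: (-0.5, 3.5)
  x^k = (10.0, 0.0), subgradient = b - a^T x = -33.0
  y^{k+1} = 1.7 + 0.1*-33.0 = -1.6
Dual objective at y_2 = -1.6: reduced costs (16.0, 20.0), box minimizer x = (0.0, 0.0)
g(y_2) = b*y + (c1 - a1*y)*x1 + (c2 - a2*y)*x2 = 17*(-1.6) + 16.0*0.0 + 20.0*0.0 = -27.2 + 0.0 + 0.0 = -27.2


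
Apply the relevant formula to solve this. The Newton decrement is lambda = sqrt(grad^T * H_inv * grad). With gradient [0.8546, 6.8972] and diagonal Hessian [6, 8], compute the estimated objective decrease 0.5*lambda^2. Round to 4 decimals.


Step 1: H is diagonal, so H^(-1) * g = [0.1424, 0.8622].
Step 2: g^T H^(-1) g = sum_i g_i^2 / H_ii
  = (0.8546)^2/6 + (6.8972)^2/8
  = 0.1217 + 5.9464 = 6.0681
Step 3: Objective decrease = 0.5 * g^T H^(-1) g = 3.0341


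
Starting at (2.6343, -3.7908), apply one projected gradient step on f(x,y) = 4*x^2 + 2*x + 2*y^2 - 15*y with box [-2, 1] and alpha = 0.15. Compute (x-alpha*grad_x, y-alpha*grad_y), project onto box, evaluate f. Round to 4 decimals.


Step 1: Compute gradient at (2.6343, -3.7908).
grad_x = 2*4*2.6343 + 2 = 23.0744
grad_y = 2*2*-3.7908 - 15 = -30.1632
Step 2: Gradient step.
x_raw = 2.6343 - 0.15*23.0744 = -0.8269
y_raw = -3.7908 - 0.15*-30.1632 = 0.7337
Step 3: Project onto [-2, 1].
x_proj = clip(-0.8269) = -0.8269
y_proj = clip(0.7337) = 0.7337
Step 4: Evaluate f.
f(-0.8269, 0.7337) = -8.8476


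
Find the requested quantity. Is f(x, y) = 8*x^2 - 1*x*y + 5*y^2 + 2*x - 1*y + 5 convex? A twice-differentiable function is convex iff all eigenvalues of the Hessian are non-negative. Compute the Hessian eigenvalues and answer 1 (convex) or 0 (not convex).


The Hessian of f(x,y) = 8*x^2 - 1*x*y + 5*y^2 + 2*x - 1*y + 5 is:
H = [[16, -1], [-1, 10]]
Trace = 16 + 10 = 26
Determinant = 16*10 - (-1)^2 = 159
Discriminant = (26)^2 - 4*159 = 40.0
Eigenvalues: lambda_1 = 9.8377, lambda_2 = 16.1623
The function is convex.

1


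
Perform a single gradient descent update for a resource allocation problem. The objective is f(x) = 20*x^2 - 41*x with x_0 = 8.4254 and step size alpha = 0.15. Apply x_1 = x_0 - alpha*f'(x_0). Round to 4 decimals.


We compute the gradient at x_0 and apply the update.
f'(x) = 40*x - 41
f'(8.4254) = 40*8.4254 - 41 = 296.016
x_1 = 8.4254 - 0.15*296.016 = -35.977


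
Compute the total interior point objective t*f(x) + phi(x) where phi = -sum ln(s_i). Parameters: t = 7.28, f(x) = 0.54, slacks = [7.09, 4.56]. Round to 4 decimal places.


Step 1: Compute log-barrier.
ln values: [1.9587, 1.5173]
phi = -(1.9587 + 1.5173) = -3.476
Step 2: Compute augmented objective.
t*f(x) = 7.28*0.54 = 3.9312
Total = 3.9312 - 3.476 = 0.4552


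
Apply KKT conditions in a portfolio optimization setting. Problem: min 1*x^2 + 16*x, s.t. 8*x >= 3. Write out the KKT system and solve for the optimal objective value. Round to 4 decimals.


Step 1: Try lambda = 0 (constraint inactive).
x_unc = -16/(2*1) = -8.0
Check: 8*-8.0 = -64.0 < 3 -- violated!
Step 2: Constraint must be active: 8*x = 3
x* = 3/8 = 0.375
lambda = (2*1*0.375 + 16)/8 = 2.0938
Step 3: Compute optimal value.
f(x*) = 1*0.375^2 + 16*0.375 = 6.1406


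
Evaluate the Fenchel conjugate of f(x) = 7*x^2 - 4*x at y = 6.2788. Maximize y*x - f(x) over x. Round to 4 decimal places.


f*(y) = sup_x {y*x - a*x^2 - b*x} = sup_x {(y-b)*x - a*x^2}
FOC: (y - b) - 2a*x = 0 => x* = (y - b)/(2a)
x* = (6.2788 + 4)/(2*7) = 0.7342
f*(6.2788) = (y-b)^2/(4a) = (6.2788 + 4)^2/(4*7)
= 105.6537/28 = 3.7733


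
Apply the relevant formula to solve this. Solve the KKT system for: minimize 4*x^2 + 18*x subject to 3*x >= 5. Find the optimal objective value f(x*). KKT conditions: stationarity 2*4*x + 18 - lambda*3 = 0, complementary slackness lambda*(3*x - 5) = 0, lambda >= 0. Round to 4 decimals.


Step 1: Try lambda = 0 (constraint inactive).
x_unc = -18/(2*4) = -2.25
Check: 3*-2.25 = -6.75 < 5 -- violated!
Step 2: Constraint must be active: 3*x = 5
x* = 5/3 = 1.6667 (rounded; the exact value 5/3 is used below)
lambda = (2*4*(5/3) + 18)/3 = 10.4444
Step 3: Compute optimal value.
f(x*) = 4*(5/3)^2 + 18*(5/3) = 41.1111


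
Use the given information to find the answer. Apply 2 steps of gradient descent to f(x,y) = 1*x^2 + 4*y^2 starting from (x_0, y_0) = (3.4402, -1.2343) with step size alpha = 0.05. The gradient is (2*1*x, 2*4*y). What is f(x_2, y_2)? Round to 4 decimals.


Gradient descent on f(x,y) = 1*x^2 + 4*y^2.
Starting point: (3.4402, -1.2343), alpha = 0.05
Step 1: grad_x = 2*1*3.4402 = 6.8804, grad_y = 2*4*-1.2343 = -9.8744
  x_1 = 3.4402 - 0.05*6.8804 = 3.0962
  y_1 = -1.2343 - 0.05*-9.8744 = -0.7406
Step 2: grad_x = 2*1*3.0962 = 6.1924, grad_y = 2*4*-0.7406 = -5.9246
  x_2 = 3.0962 - 0.05*6.1924 = 2.7866
  y_2 = -0.7406 - 0.05*-5.9246 = -0.4443
f(2.7866, -0.4443) = 1*2.7866^2 + 4*(-0.4443)^2 = 8.5547


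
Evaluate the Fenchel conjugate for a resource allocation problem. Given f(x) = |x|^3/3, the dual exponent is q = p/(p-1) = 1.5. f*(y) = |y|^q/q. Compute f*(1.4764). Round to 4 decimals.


The conjugate exponent q satisfies 1/p + 1/q = 1.
p = 3, so q = 3/(3 - 1) = 1.5
|y|^q = 1.4764^1.5 = 1.7939
f*(1.4764) = 1.7939 / 1.5 = 1.196


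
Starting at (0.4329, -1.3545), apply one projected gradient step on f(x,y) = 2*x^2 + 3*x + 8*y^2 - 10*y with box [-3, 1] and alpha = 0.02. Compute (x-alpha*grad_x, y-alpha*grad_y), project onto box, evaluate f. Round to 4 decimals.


Step 1: Compute gradient at (0.4329, -1.3545).
grad_x = 2*2*0.4329 + 3 = 4.7316
grad_y = 2*8*-1.3545 - 10 = -31.672
Step 2: Gradient step.
x_raw = 0.4329 - 0.02*4.7316 = 0.3383
y_raw = -1.3545 - 0.02*-31.672 = -0.7211
Step 3: Project onto [-3, 1].
x_proj = clip(0.3383) = 0.3383
y_proj = clip(-0.7211) = -0.7211
Step 4: Evaluate f.
f(0.3383, -0.7211) = 12.6137


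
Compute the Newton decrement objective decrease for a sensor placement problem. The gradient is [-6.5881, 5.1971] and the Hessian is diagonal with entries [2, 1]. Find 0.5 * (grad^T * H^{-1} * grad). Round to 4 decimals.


Step 1: H is diagonal, so H^(-1) * g = [-3.2941, 5.1971].
Step 2: g^T H^(-1) g = sum_i g_i^2 / H_ii
  = (-6.5881)^2/2 + (5.1971)^2/1
  = 21.7015 + 27.0098 = 48.7114
Step 3: Objective decrease = 0.5 * g^T H^(-1) g = 24.3557


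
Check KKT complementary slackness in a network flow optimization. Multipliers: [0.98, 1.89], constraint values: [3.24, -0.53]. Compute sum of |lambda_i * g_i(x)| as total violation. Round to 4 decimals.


KKT complementary slackness check:
lambda_1 * g_1 = 0.98 * 3.24 = 3.1752
lambda_2 * g_2 = 1.89 * -0.53 = -1.0017
Total violation = 3.1752 + 1.0017 = 4.1769


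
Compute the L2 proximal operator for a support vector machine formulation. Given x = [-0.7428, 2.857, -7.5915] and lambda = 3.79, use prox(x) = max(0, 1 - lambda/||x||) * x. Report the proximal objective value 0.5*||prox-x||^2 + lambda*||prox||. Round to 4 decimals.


Step 1: Compute ||x||.
||x|| = 8.1452
Step 2: Compute scaling factor.
scale = max(0, 1 - 3.79/8.1452) = 0.5347
Step 3: prox(x) = [-0.3972, 1.5276, -4.0592]
||prox(x)|| = 4.3552
Step 4: Proximal objective.
0.5*||prox-x||^2 = 7.1821
lambda*||prox|| = 16.5062
Total = 23.6884


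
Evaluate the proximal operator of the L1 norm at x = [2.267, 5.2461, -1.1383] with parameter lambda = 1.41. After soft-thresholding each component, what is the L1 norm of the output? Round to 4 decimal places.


Soft-thresholding with lambda = 1.41:
prox(2.267) = sign(2.267)*max(|2.267| - 1.41, 0) = 0.857
prox(5.2461) = sign(5.2461)*max(|5.2461| - 1.41, 0) = 3.8361
prox(-1.1383) = sign(-1.1383)*max(|-1.1383| - 1.41, 0) = 0.0
prox(x) = [0.857, 3.8361, 0.0]
||prox(x)||_1 = 0.857 + 3.8361 + 0.0 = 4.6931


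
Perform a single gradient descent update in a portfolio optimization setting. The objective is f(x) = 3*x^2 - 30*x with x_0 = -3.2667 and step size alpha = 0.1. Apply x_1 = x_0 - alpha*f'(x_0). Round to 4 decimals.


We compute the gradient at x_0 and apply the update.
f'(x) = 6*x - 30
f'(-3.2667) = 6*-3.2667 - 30 = -49.6002
x_1 = -3.2667 - 0.1*-49.6002 = 1.6933


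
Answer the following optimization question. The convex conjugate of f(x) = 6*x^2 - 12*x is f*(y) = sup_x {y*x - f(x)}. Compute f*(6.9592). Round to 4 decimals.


f*(y) = sup_x {y*x - a*x^2 - b*x} = sup_x {(y-b)*x - a*x^2}
FOC: (y - b) - 2a*x = 0 => x* = (y - b)/(2a)
x* = (6.9592 + 12)/(2*6) = 1.5799
f*(6.9592) = (y-b)^2/(4a) = (6.9592 + 12)^2/(4*6)
= 359.4513/24 = 14.9771


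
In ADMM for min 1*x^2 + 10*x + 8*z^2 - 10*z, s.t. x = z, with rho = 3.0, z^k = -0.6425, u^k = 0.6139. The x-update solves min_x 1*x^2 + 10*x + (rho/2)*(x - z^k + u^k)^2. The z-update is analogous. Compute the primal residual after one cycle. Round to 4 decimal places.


ADMM iteration with rho = 3.0, z^k = -0.6425, u^k = 0.6139
Step 1: x-update.
Minimize 1*x^2 + 10*x + (3.0/2)*(x + 0.6425 + 0.6139)^2
FOC: (2*1 + 3.0)*x = -10 + 3.0*(-0.6425 - 0.6139)
x^{k+1} = -2.7538
Step 2: z-update.
Minimize 8*z^2 - 10*z + (3.0/2)*(-2.7538 - z + 0.6139)^2
FOC: (2*8 + 3.0)*z = 10 + 3.0*(-2.7538 + 0.6139)
z^{k+1} = 0.1884
Step 3: u-update.
u^{k+1} = 0.6139 - 2.7538 - 0.1884 = -2.3284
Step 4: Primal residual = |-2.7538 - 0.1884| = 2.9423


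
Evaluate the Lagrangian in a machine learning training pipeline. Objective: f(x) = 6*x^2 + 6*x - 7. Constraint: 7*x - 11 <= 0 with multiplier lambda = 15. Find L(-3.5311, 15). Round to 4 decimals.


Step 1: Evaluate f(x).
f(-3.5311) = 6*(-3.5311)^2 + 6*(-3.5311) - 7 = 46.6254
Step 2: Evaluate g(x).
g(-3.5311) = 7*-3.5311 - 11 = -35.7177
Step 3: Compute Lagrangian.
L = 46.6254 + 15*-35.7177 = -489.1401


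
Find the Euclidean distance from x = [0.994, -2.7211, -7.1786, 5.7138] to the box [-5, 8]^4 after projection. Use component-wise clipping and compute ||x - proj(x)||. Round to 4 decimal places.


Project each component onto [-5, 8].
clip(0.994) = 0.994, clip(-2.7211) = -2.7211, clip(-7.1786) = -5.0, clip(5.7138) = 5.7138
Projection = [0.994, -2.7211, -5.0, 5.7138]
Squared diffs: [0.0, 0.0, 4.7463, 0.0]
Distance = sqrt(4.7463) = 2.1786


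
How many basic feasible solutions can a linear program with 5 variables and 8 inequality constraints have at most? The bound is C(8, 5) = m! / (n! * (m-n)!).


Each vertex corresponds to some choice of n active constraints out of m, so the number of vertices is at most C(m, n) = m! / (n!(m-n)!).
m = 8, n = 5
Numerator: 8 * 7 * 6 * 5 * 4
Denominator: 5! = 120
C(8, 5) = 56


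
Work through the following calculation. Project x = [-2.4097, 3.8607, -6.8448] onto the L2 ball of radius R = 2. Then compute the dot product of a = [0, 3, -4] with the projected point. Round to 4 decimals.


Step 1: Compute ||x|| (intermediates to 6 decimals).
||x|| = sqrt((-2.4097)^2 + 3.8607^2 + (-6.8448)^2) = 8.219668
Step 2: Project.
Since ||x|| > R, scale = R/||x|| = 2/8.219668 = 0.243319, proj(x) = scale * x
proj(x) = [-0.586326, 0.939382, -1.66547]
Step 3: Dot product.
a^T * proj(x) = 0*(-0.586326) + 3*0.939382 - 4*(-1.66547) = 9.48


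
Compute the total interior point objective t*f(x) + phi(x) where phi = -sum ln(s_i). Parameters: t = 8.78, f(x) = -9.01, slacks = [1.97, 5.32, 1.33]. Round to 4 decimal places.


Step 1: Compute log-barrier.
ln values: [0.678, 1.6715, 0.2852]
phi = -(0.678 + 1.6715 + 0.2852) = -2.6347
Step 2: Compute augmented objective.
t*f(x) = 8.78*-9.01 = -79.1078
Total = -79.1078 - 2.6347 = -81.7425


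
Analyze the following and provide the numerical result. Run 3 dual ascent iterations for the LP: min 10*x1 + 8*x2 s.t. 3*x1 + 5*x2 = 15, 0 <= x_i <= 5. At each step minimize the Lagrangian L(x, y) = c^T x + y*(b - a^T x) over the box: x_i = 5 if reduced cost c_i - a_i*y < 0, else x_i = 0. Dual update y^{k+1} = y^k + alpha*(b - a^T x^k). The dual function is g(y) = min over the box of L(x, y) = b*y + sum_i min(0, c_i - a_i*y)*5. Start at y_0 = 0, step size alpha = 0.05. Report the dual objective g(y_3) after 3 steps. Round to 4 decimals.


Dual ascent for LP: min 10*x1 + 8*x2, 3*x1 + 5*x2 = 15, 0 <= x_i <= 5
Step 1: y^k = 0.0, reduced costs: (10.0, 8.0)
  x^k = (0.0, 0.0), subgradient = b - a^T x = 15.0
  y^{k+1} = 0.0 + 0.05*15.0 = 0.75
Step 2: y^k = 0.75, reduced costs: (7.75, 4.25)
  x^k = (0.0, 0.0), subgradient = b - a^T x = 15.0
  y^{k+1} = 0.75 + 0.05*15.0 = 1.5
Step 3: y^k = 1.5, reduced costs: (5.5, 0.5)
  x^k = (0.0, 0.0), subgradient = b - a^T x = 15.0
  y^{k+1} = 1.5 + 0.05*15.0 = 2.25
Dual objective at y_3 = 2.25: reduced costs (3.25, -3.25), box minimizer x = (0.0, 5.0)
g(y_3) = b*y + (c1 - a1*y)*x1 + (c2 - a2*y)*x2 = 15*2.25 + 3.25*0.0 + (-3.25)*5.0 = 33.75 + 0.0 - 16.25 = 17.5


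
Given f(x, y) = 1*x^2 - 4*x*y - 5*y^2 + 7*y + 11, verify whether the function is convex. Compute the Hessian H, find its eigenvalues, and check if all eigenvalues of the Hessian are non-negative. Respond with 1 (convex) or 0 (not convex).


The Hessian of f(x,y) = 1*x^2 - 4*x*y - 5*y^2 + 7*y + 11 is:
H = [[2, -4], [-4, -10]]
Trace = 2 - 10 = -8
Determinant = 2*-10 - (-4)^2 = -36
Discriminant = (-8)^2 - 4*-36 = 208.0
Eigenvalues: lambda_1 = -11.2111, lambda_2 = 3.2111
The function is not convex.

0


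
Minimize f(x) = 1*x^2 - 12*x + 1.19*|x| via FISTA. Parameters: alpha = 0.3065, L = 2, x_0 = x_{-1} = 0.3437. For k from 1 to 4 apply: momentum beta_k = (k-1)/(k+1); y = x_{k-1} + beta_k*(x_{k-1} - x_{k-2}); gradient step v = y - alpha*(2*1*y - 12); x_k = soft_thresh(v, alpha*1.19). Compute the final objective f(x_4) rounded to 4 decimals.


FISTA on f(x) = 1*x^2 - 12*x + 1.19*|x|
L = 2, alpha = 0.3065
Iteration 1: beta = 0.0, y = 0.3437 + 0.0*(0.3437 - 0.3437) = 0.3437
  grad(y) = -11.3126, v = y - alpha*grad = 3.811
  prox(v) = soft_thresh(3.811, 0.3647) = 3.4463
Iteration 2: beta = 0.3333, y = 3.4463 + 0.3333*(3.4463 - 0.3437) = 4.4805
  grad(y) = -3.0391, v = y - alpha*grad = 5.4119
  prox(v) = soft_thresh(5.4119, 0.3647) = 5.0472
Iteration 3: beta = 0.5, y = 5.0472 + 0.5*(5.0472 - 3.4463) = 5.8477
  grad(y) = -0.3047, v = y - alpha*grad = 5.941
  prox(v) = soft_thresh(5.941, 0.3647) = 5.5763
Iteration 4: beta = 0.6, y = 5.5763 + 0.6*(5.5763 - 5.0472) = 5.8938
  grad(y) = -0.2124, v = y - alpha*grad = 5.9589
  prox(v) = soft_thresh(5.9589, 0.3647) = 5.5942
f(x_4) = 1*5.5942^2 - 12*5.5942 + 1.19*|5.5942| = -29.1782


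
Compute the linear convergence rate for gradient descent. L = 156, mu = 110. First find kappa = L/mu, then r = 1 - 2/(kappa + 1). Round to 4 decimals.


Step 1: Compute the condition number.
kappa = L/mu = 156/110 = 1.4182
Step 2: Compute the convergence rate.
r = 1 - 2/(kappa + 1) = 1 - 2*mu/(L + mu) = (L - mu)/(L + mu) = 46/266 = 0.1729


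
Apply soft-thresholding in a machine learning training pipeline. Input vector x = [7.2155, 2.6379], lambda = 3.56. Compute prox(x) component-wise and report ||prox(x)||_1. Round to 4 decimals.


Soft-thresholding with lambda = 3.56:
prox(7.2155) = sign(7.2155)*max(|7.2155| - 3.56, 0) = 3.6555
prox(2.6379) = sign(2.6379)*max(|2.6379| - 3.56, 0) = 0.0
prox(x) = [3.6555, 0.0]
||prox(x)||_1 = 3.6555 + 0.0 = 3.6555


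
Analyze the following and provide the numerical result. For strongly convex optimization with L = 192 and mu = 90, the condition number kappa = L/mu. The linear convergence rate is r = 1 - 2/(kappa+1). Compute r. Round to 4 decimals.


Step 1: Compute the condition number.
kappa = L/mu = 192/90 = 2.1333
Step 2: Compute the convergence rate.
r = 1 - 2/(kappa + 1) = 1 - 2*mu/(L + mu) = (L - mu)/(L + mu) = 102/282 = 0.3617


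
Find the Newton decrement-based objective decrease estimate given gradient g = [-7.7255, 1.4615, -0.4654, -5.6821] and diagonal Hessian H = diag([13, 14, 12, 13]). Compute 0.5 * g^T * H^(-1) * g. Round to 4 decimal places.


Step 1: H is diagonal, so H^(-1) * g = [-0.5943, 0.1044, -0.0388, -0.4371].
Step 2: g^T H^(-1) g = sum_i g_i^2 / H_ii
  = (-7.7255)^2/13 + (1.4615)^2/14 + (-0.4654)^2/12 + (-5.6821)^2/13
  = 4.591 + 0.1526 + 0.018 + 2.4836 = 7.2452
Step 3: Objective decrease = 0.5 * g^T H^(-1) g = 3.6226


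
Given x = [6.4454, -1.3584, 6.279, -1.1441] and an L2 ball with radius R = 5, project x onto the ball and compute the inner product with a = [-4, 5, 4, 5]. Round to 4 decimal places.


Step 1: Compute ||x|| (intermediates to 6 decimals).
||x|| = sqrt(6.4454^2 + (-1.3584)^2 + 6.279^2 + (-1.1441)^2) = 9.171872
Step 2: Project.
Since ||x|| > R, scale = R/||x|| = 5/9.171872 = 0.545145, proj(x) = scale * x
proj(x) = [3.513678, -0.740525, 3.422965, -0.6237]
Step 3: Dot product.
a^T * proj(x) = -4*3.513678 + 5*(-0.740525) + 4*3.422965 + 5*(-0.6237) = -7.184


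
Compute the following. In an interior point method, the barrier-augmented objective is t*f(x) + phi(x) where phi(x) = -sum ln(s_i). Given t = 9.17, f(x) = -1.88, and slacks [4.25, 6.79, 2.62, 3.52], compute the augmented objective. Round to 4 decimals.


Step 1: Compute log-barrier.
ln values: [1.4469, 1.9155, 0.9632, 1.2585]
phi = -(1.4469 + 1.9155 + 0.9632 + 1.2585) = -5.584
Step 2: Compute augmented objective.
t*f(x) = 9.17*-1.88 = -17.2396
Total = -17.2396 - 5.584 = -22.8236


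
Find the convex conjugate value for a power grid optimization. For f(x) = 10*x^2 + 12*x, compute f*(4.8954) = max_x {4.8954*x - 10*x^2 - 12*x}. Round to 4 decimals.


f*(y) = sup_x {y*x - a*x^2 - b*x} = sup_x {(y-b)*x - a*x^2}
FOC: (y - b) - 2a*x = 0 => x* = (y - b)/(2a)
x* = (4.8954 - 12)/(2*10) = -0.3552
f*(4.8954) = (y-b)^2/(4a) = (4.8954 - 12)^2/(4*10)
= 50.4753/40 = 1.2619


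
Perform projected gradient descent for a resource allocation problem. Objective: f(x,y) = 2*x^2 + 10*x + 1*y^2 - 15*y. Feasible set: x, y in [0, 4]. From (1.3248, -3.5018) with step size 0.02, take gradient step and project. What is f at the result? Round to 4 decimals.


Step 1: Compute gradient at (1.3248, -3.5018).
grad_x = 2*2*1.3248 + 10 = 15.2992
grad_y = 2*1*-3.5018 - 15 = -22.0036
Step 2: Gradient step.
x_raw = 1.3248 - 0.02*15.2992 = 1.0188
y_raw = -3.5018 - 0.02*-22.0036 = -3.0617
Step 3: Project onto [0, 4].
x_proj = clip(1.0188) = 1.0188
y_proj = clip(-3.0617) = 0.0
Step 4: Evaluate f.
f(1.0188, 0.0) = 12.2641


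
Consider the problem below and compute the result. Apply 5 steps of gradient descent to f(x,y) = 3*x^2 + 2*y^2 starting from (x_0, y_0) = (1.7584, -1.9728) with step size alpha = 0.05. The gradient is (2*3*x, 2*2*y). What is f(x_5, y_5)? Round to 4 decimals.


Gradient descent on f(x,y) = 3*x^2 + 2*y^2.
Starting point: (1.7584, -1.9728), alpha = 0.05
Step 1: grad_x = 2*3*1.7584 = 10.5504, grad_y = 2*2*-1.9728 = -7.8912
  x_1 = 1.7584 - 0.05*10.5504 = 1.2309
  y_1 = -1.9728 - 0.05*-7.8912 = -1.5782
Step 2: grad_x = 2*3*1.2309 = 7.3853, grad_y = 2*2*-1.5782 = -6.313
  x_2 = 1.2309 - 0.05*7.3853 = 0.8616
  y_2 = -1.5782 - 0.05*-6.313 = -1.2626
Step 3: grad_x = 2*3*0.8616 = 5.1697, grad_y = 2*2*-1.2626 = -5.0504
  x_3 = 0.8616 - 0.05*5.1697 = 0.6031
  y_3 = -1.2626 - 0.05*-5.0504 = -1.0101
Step 4: grad_x = 2*3*0.6031 = 3.6188, grad_y = 2*2*-1.0101 = -4.0403
  x_4 = 0.6031 - 0.05*3.6188 = 0.4222
  y_4 = -1.0101 - 0.05*-4.0403 = -0.8081
Step 5: grad_x = 2*3*0.4222 = 2.5332, grad_y = 2*2*-0.8081 = -3.2322
  x_5 = 0.4222 - 0.05*2.5332 = 0.2955
  y_5 = -0.8081 - 0.05*-3.2322 = -0.6464
f(0.2955, -0.6464) = 3*0.2955^2 + 2*(-0.6464)^2 = 1.0978


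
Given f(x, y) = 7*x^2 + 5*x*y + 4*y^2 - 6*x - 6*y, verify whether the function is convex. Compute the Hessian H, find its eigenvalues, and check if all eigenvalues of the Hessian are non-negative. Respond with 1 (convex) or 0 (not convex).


The Hessian of f(x,y) = 7*x^2 + 5*x*y + 4*y^2 - 6*x - 6*y is:
H = [[14, 5], [5, 8]]
Trace = 14 + 8 = 22
Determinant = 14*8 - (5)^2 = 87
Discriminant = (22)^2 - 4*87 = 136.0
Eigenvalues: lambda_1 = 5.169, lambda_2 = 16.831
The function is convex.

1


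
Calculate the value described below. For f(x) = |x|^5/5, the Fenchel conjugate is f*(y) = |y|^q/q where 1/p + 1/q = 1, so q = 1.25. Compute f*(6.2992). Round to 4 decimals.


The conjugate exponent q satisfies 1/p + 1/q = 1.
p = 5, so q = 5/(5 - 1) = 1.25
|y|^q = 6.2992^1.25 = 9.9795
f*(6.2992) = 9.9795 / 1.25 = 7.9836


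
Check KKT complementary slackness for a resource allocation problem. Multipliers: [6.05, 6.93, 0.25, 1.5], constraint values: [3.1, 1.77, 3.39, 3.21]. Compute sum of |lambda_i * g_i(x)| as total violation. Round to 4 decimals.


KKT complementary slackness check:
lambda_1 * g_1 = 6.05 * 3.1 = 18.755
lambda_2 * g_2 = 6.93 * 1.77 = 12.2661
lambda_3 * g_3 = 0.25 * 3.39 = 0.8475
lambda_4 * g_4 = 1.5 * 3.21 = 4.815
Total violation = 18.755 + 12.2661 + 0.8475 + 4.815 = 36.6836


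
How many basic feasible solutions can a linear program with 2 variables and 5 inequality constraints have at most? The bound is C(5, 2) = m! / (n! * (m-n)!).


Each vertex corresponds to some choice of n active constraints out of m, so the number of vertices is at most C(m, n) = m! / (n!(m-n)!).
m = 5, n = 2
Numerator: 5 * 4
Denominator: 2! = 2
C(5, 2) = 10


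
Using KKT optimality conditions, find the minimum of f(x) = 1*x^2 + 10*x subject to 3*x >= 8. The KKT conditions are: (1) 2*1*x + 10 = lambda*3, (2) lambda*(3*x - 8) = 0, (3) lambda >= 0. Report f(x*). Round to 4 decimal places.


Step 1: Try lambda = 0 (constraint inactive).
x_unc = -10/(2*1) = -5.0
Check: 3*-5.0 = -15.0 < 8 -- violated!
Step 2: Constraint must be active: 3*x = 8
x* = 8/3 = 2.6667 (rounded; the exact value 8/3 is used below)
lambda = (2*1*(8/3) + 10)/3 = 5.1111
Step 3: Compute optimal value.
f(x*) = 1*(8/3)^2 + 10*(8/3) = 33.7778


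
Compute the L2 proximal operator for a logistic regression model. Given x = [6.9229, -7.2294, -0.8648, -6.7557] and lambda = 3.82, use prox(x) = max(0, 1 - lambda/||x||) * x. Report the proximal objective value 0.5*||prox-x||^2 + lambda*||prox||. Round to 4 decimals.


Step 1: Compute ||x||.
||x|| = 12.1069
Step 2: Compute scaling factor.
scale = max(0, 1 - 3.82/12.1069) = 0.6845
Step 3: prox(x) = [4.7386, -4.9484, -0.5919, -4.6241]
||prox(x)|| = 8.2869
Step 4: Proximal objective.
0.5*||prox-x||^2 = 7.2962
lambda*||prox|| = 31.656
Total = 38.9523


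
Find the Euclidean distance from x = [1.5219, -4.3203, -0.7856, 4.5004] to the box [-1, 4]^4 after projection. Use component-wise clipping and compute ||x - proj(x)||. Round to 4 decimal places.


Project each component onto [-1, 4].
clip(1.5219) = 1.5219, clip(-4.3203) = -1.0, clip(-0.7856) = -0.7856, clip(4.5004) = 4.0
Projection = [1.5219, -1.0, -0.7856, 4.0]
Squared diffs: [0.0, 11.0244, 0.0, 0.2504]
Distance = sqrt(11.2748) = 3.3578


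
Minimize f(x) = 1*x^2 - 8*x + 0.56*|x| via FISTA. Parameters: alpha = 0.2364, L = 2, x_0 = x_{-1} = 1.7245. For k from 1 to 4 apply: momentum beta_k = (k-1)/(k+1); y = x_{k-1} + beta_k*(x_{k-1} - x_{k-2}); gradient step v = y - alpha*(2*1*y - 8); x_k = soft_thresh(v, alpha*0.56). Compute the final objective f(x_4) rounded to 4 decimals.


FISTA on f(x) = 1*x^2 - 8*x + 0.56*|x|
L = 2, alpha = 0.2364
Iteration 1: beta = 0.0, y = 1.7245 + 0.0*(1.7245 - 1.7245) = 1.7245
  grad(y) = -4.551, v = y - alpha*grad = 2.8004
  prox(v) = soft_thresh(2.8004, 0.1324) = 2.668
Iteration 2: beta = 0.3333, y = 2.668 + 0.3333*(2.668 - 1.7245) = 2.9825
  grad(y) = -2.0351, v = y - alpha*grad = 3.4636
  prox(v) = soft_thresh(3.4636, 0.1324) = 3.3312
Iteration 3: beta = 0.5, y = 3.3312 + 0.5*(3.3312 - 2.668) = 3.6628
  grad(y) = -0.6745, v = y - alpha*grad = 3.8222
  prox(v) = soft_thresh(3.8222, 0.1324) = 3.6898
Iteration 4: beta = 0.6, y = 3.6898 + 0.6*(3.6898 - 3.3312) = 3.905
  grad(y) = -0.19, v = y - alpha*grad = 3.9499
  prox(v) = soft_thresh(3.9499, 0.1324) = 3.8175
f(x_4) = 1*3.8175^2 - 8*3.8175 + 0.56*|3.8175| = -13.8289


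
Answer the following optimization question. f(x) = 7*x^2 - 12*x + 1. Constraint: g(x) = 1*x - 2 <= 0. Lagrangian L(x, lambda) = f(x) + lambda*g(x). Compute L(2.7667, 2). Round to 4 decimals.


Step 1: Evaluate f(x).
f(2.7667) = 7*2.7667^2 - 12*2.7667 + 1 = 21.382
Step 2: Evaluate g(x).
g(2.7667) = 1*2.7667 - 2 = 0.7667
Step 3: Compute Lagrangian.
L = 21.382 + 2*0.7667 = 22.9154


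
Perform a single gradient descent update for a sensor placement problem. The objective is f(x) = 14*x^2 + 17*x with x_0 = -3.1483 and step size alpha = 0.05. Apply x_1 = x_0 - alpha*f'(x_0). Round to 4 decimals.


We compute the gradient at x_0 and apply the update.
f'(x) = 28*x + 17
f'(-3.1483) = 28*-3.1483 + 17 = -71.1524
x_1 = -3.1483 - 0.05*-71.1524 = 0.4093


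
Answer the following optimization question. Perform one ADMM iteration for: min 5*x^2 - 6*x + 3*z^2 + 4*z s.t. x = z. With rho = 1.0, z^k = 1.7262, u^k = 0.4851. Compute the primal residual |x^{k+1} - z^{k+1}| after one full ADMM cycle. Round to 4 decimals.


ADMM iteration with rho = 1.0, z^k = 1.7262, u^k = 0.4851
Step 1: x-update.
Minimize 5*x^2 - 6*x + (1.0/2)*(x - 1.7262 + 0.4851)^2
FOC: (2*5 + 1.0)*x = 6 + 1.0*(1.7262 - 0.4851)
x^{k+1} = 0.6583
Step 2: z-update.
Minimize 3*z^2 + 4*z + (1.0/2)*(0.6583 - z + 0.4851)^2
FOC: (2*3 + 1.0)*z = -4 + 1.0*(0.6583 + 0.4851)
z^{k+1} = -0.4081
Step 3: u-update.
u^{k+1} = 0.4851 + 0.6583 + 0.4081 = 1.5515
Step 4: Primal residual = |0.6583 + 0.4081| = 1.0664


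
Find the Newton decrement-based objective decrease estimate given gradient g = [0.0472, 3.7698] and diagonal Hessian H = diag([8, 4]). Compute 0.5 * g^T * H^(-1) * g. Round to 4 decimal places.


Step 1: H is diagonal, so H^(-1) * g = [0.0059, 0.9425].
Step 2: g^T H^(-1) g = sum_i g_i^2 / H_ii
  = (0.0472)^2/8 + (3.7698)^2/4
  = 0.0003 + 3.5528 = 3.5531
Step 3: Objective decrease = 0.5 * g^T H^(-1) g = 1.7766


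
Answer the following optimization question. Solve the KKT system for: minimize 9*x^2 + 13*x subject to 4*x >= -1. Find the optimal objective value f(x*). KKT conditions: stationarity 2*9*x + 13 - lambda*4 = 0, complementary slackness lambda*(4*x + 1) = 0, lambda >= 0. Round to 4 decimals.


Step 1: Try lambda = 0 (constraint inactive).
x_unc = -13/(2*9) = -0.7222
Check: 4*-0.7222 = -2.8888 < -1 -- violated!
Step 2: Constraint must be active: 4*x = -1
x* = -1/4 = -0.25
lambda = (2*9*(-0.25) + 13)/4 = 2.125
Step 3: Compute optimal value.
f(x*) = 9*(-0.25)^2 + 13*(-0.25) = -2.6875
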